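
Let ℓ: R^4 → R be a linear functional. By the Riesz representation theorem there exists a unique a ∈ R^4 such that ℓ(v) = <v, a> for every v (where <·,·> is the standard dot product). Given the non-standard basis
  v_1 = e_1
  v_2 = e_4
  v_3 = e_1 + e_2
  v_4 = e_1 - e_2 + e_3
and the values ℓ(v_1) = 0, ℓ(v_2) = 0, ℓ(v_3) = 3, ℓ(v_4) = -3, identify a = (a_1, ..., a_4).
a = (0, 3, 0, 0)

Write a = (a_1, ..., a_4) in the standard basis. For each basis vector v_i, ℓ(v_i) = <v_i, a> is a linear equation in the a_j's. Collect the n equations into a matrix system V a = ℓ, where row i of V is v_i (expressed in the standard basis). Since V is invertible (lower-triangular with 1s on the diagonal, up to permutation), solve by back-substitution:
  V =
[[1, 0, 0, 0],
 [0, 0, 0, 1],
 [1, 1, 0, 0],
 [1, -1, 1, 0]]
  V a = (0, 0, 3, -3)
Solving gives a = (0, 3, 0, 0).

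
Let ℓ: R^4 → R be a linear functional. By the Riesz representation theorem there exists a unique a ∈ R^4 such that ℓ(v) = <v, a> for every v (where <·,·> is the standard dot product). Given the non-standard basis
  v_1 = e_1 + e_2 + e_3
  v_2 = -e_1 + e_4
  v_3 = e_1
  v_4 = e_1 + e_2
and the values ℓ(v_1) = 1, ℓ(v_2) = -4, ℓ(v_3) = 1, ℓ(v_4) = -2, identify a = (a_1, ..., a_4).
a = (1, -3, 3, -3)

Write a = (a_1, ..., a_4) in the standard basis. For each basis vector v_i, ℓ(v_i) = <v_i, a> is a linear equation in the a_j's. Collect the n equations into a matrix system V a = ℓ, where row i of V is v_i (expressed in the standard basis). Since V is invertible (lower-triangular with 1s on the diagonal, up to permutation), solve by back-substitution:
  V =
[[1, 1, 1, 0],
 [-1, 0, 0, 1],
 [1, 0, 0, 0],
 [1, 1, 0, 0]]
  V a = (1, -4, 1, -2)
Solving gives a = (1, -3, 3, -3).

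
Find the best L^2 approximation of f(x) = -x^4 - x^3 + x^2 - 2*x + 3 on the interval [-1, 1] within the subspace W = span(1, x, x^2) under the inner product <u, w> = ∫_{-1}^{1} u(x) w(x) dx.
g(x) = x^2/7 - 13*x/5 + 108/35

The best approximation g ∈ W is the orthogonal projection of f onto W. Writing g = a_0 + a_1 x + a_2 x^2, the coefficients solve the normal equations G · a = b where
  G_{ij} = <φ_i, φ_j> and b_i = <f, φ_i>, with φ_0 = 1, φ_1 = x, φ_2 = x^2.
G =
  [2, 0, 2/3]
  [0, 2/3, 0]
  [2/3, 0, 2/5],
b = (94/15, -26/15, 74/35).
Solving gives a_0 = 108/35, a_1 = -13/5, a_2 = 1/7, so
  g(x) = x^2/7 - 13*x/5 + 108/35.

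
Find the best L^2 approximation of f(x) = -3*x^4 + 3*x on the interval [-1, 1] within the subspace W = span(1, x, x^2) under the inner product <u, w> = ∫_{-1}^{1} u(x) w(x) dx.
g(x) = -18*x^2/7 + 3*x + 9/35

The best approximation g ∈ W is the orthogonal projection of f onto W. Writing g = a_0 + a_1 x + a_2 x^2, the coefficients solve the normal equations G · a = b where
  G_{ij} = <φ_i, φ_j> and b_i = <f, φ_i>, with φ_0 = 1, φ_1 = x, φ_2 = x^2.
G =
  [2, 0, 2/3]
  [0, 2/3, 0]
  [2/3, 0, 2/5],
b = (-6/5, 2, -6/7).
Solving gives a_0 = 9/35, a_1 = 3, a_2 = -18/7, so
  g(x) = -18*x^2/7 + 3*x + 9/35.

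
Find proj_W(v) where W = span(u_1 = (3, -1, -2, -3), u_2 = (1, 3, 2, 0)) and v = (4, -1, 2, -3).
proj_W(v) = (59/18, 17/18, -5/9, -8/3)

Set up U = [u_1 | ... | u_2] ∈ R^(4×2). The projector onto W = col(U) is P = U (U^T U)^(-1) U^T.
Compute U^T U =
  [23, -4]
  [-4, 14],
and U^T v = (18, 5).
Solve U^T U · c = U^T v for the coefficients: c = (8/9, 11/18). The projection is proj_W(v) = U c.
Check: (v - proj_W(v)) · u_1 = 0  (should be 0).
Check: (v - proj_W(v)) · u_2 = 0  (should be 0).
Result: proj_W(v) = (59/18, 17/18, -5/9, -8/3).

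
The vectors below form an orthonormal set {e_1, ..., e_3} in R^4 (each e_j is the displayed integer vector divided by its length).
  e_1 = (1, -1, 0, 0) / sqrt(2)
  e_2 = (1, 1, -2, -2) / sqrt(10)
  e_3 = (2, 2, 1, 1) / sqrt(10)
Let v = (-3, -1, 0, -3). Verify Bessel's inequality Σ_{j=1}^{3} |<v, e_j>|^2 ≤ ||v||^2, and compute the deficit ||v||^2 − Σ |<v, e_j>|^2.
Σ |<v, e_j>|^2 = 29/2; ||v||^2 = 19; deficit = 9/2

Write each e_j = u_j / sqrt(<u_j, u_j>) where u_j is the displayed integer vector. Then <v, e_j> = <v, u_j> / sqrt(<u_j, u_j>), so |<v, e_j>|^2 = <v, u_j>^2 / <u_j, u_j>.
Coefficients: <v, e_1> = -2/sqrt(2), <v, e_2> = 2/sqrt(10), <v, e_3> = -11/sqrt(10).
Square and sum: Σ |<v, e_j>|^2 = 29/2.
Compute ||v||^2 = v·v = 19.
Deficit = 19 − 29/2 = 9/2 ≥ 0, confirming Bessel's inequality. (The deficit equals ||v − Σ <v,e_j> e_j||^2, the squared distance from v to span{e_j}.)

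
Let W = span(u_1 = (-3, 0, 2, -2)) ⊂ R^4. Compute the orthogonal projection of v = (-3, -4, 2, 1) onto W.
proj_W(v) = (-33/17, 0, 22/17, -22/17)

Set up U = [u_1 | ... | u_1] ∈ R^(4×1). The projector onto W = col(U) is P = U (U^T U)^(-1) U^T.
Compute U^T U =
  [17],
and U^T v = (11).
Solve U^T U · c = U^T v for the coefficients: c = (11/17). The projection is proj_W(v) = U c.
Check: (v - proj_W(v)) · u_1 = 0  (should be 0).
Result: proj_W(v) = (-33/17, 0, 22/17, -22/17).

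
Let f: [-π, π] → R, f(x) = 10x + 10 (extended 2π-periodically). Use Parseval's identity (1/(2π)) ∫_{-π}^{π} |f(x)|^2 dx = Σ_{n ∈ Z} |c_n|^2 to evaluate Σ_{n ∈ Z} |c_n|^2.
Σ |c_n|^2 = 100π^2/3 + 100

Expand and integrate term by term over [-π, π]:
  ∫ (10x)^2 dx = 100·(2π^3/3); ∫ 2·10·(10)·x dx = 0 (odd integrand); ∫ 10^2 dx = 100·2π.
So (1/(2π)) ∫_{-π}^{π} (10x + 10)^2 dx = 100π^2/3 + 100 = 100π^2/3 + 100.
Parseval ⇒ Σ |c_n|^2 = 100π^2/3 + 100.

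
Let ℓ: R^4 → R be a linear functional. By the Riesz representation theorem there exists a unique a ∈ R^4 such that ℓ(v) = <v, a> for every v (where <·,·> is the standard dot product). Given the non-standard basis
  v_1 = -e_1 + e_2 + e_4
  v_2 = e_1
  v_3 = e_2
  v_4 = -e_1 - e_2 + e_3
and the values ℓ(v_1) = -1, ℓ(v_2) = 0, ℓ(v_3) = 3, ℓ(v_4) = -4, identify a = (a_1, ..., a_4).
a = (0, 3, -1, -4)

Write a = (a_1, ..., a_4) in the standard basis. For each basis vector v_i, ℓ(v_i) = <v_i, a> is a linear equation in the a_j's. Collect the n equations into a matrix system V a = ℓ, where row i of V is v_i (expressed in the standard basis). Since V is invertible (lower-triangular with 1s on the diagonal, up to permutation), solve by back-substitution:
  V =
[[-1, 1, 0, 1],
 [1, 0, 0, 0],
 [0, 1, 0, 0],
 [-1, -1, 1, 0]]
  V a = (-1, 0, 3, -4)
Solving gives a = (0, 3, -1, -4).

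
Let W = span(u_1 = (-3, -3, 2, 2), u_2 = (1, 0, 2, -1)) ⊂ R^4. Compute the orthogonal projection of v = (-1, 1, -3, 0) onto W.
proj_W(v) = (-59/155, 129/155, -462/155, 102/155)

Set up U = [u_1 | ... | u_2] ∈ R^(4×2). The projector onto W = col(U) is P = U (U^T U)^(-1) U^T.
Compute U^T U =
  [26, -1]
  [-1, 6],
and U^T v = (-6, -7).
Solve U^T U · c = U^T v for the coefficients: c = (-43/155, -188/155). The projection is proj_W(v) = U c.
Check: (v - proj_W(v)) · u_1 = 0  (should be 0).
Check: (v - proj_W(v)) · u_2 = 0  (should be 0).
Result: proj_W(v) = (-59/155, 129/155, -462/155, 102/155).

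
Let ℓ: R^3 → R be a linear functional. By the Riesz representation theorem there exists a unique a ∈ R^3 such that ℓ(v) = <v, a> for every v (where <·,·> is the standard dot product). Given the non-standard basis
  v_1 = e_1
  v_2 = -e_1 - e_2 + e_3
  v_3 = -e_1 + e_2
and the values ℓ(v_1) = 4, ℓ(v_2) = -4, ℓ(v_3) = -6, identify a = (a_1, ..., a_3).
a = (4, -2, -2)

Write a = (a_1, ..., a_3) in the standard basis. For each basis vector v_i, ℓ(v_i) = <v_i, a> is a linear equation in the a_j's. Collect the n equations into a matrix system V a = ℓ, where row i of V is v_i (expressed in the standard basis). Since V is invertible (lower-triangular with 1s on the diagonal, up to permutation), solve by back-substitution:
  V =
[[1, 0, 0],
 [-1, -1, 1],
 [-1, 1, 0]]
  V a = (4, -4, -6)
Solving gives a = (4, -2, -2).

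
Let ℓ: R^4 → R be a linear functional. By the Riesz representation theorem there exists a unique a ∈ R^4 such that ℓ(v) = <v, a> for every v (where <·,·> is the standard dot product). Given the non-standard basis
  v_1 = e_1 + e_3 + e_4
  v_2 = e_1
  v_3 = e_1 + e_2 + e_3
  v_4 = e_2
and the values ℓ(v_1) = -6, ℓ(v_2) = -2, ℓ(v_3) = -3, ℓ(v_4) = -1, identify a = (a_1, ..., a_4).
a = (-2, -1, 0, -4)

Write a = (a_1, ..., a_4) in the standard basis. For each basis vector v_i, ℓ(v_i) = <v_i, a> is a linear equation in the a_j's. Collect the n equations into a matrix system V a = ℓ, where row i of V is v_i (expressed in the standard basis). Since V is invertible (lower-triangular with 1s on the diagonal, up to permutation), solve by back-substitution:
  V =
[[1, 0, 1, 1],
 [1, 0, 0, 0],
 [1, 1, 1, 0],
 [0, 1, 0, 0]]
  V a = (-6, -2, -3, -1)
Solving gives a = (-2, -1, 0, -4).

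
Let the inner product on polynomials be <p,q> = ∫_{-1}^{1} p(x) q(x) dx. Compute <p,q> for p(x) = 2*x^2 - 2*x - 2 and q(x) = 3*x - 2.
<p,q> = 4/3

Expand the product: p(x)·q(x) = 6*x^3 - 10*x^2 - 2*x + 4.
∫_{-1}^{1} of each monomial x^k gives [2/(k+1) if k even, 0 if k odd]. Integrating term-by-term (or equivalently evaluating the antiderivative F(x) = 3*x^4/2 - 10*x^3/3 - x^2 + 4*x at the endpoints):
  F(1) − F(−1) = 7/6 − (-1/6) = 4/3.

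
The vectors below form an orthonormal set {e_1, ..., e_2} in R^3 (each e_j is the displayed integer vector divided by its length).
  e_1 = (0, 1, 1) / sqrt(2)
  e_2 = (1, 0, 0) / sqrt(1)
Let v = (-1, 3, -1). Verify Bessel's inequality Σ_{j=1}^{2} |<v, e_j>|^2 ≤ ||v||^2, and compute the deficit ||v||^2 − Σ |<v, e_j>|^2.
Σ |<v, e_j>|^2 = 3; ||v||^2 = 11; deficit = 8

Write each e_j = u_j / sqrt(<u_j, u_j>) where u_j is the displayed integer vector. Then <v, e_j> = <v, u_j> / sqrt(<u_j, u_j>), so |<v, e_j>|^2 = <v, u_j>^2 / <u_j, u_j>.
Coefficients: <v, e_1> = 2/sqrt(2), <v, e_2> = -1/sqrt(1).
Square and sum: Σ |<v, e_j>|^2 = 3.
Compute ||v||^2 = v·v = 11.
Deficit = 11 − 3 = 8 ≥ 0, confirming Bessel's inequality. (The deficit equals ||v − Σ <v,e_j> e_j||^2, the squared distance from v to span{e_j}.)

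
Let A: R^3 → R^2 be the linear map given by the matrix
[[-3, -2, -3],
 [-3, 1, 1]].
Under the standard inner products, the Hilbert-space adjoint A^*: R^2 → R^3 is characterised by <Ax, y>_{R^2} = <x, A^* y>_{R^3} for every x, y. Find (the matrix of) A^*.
A^* = A^T =
[[-3, -3],
 [-2, 1],
 [-3, 1]]

For real matrices with standard dot products, the defining identity <Ax, y> = <x, A^* y> gives (Ax)^T y = x^T (A^*) y, i.e. x^T A^T y = x^T (A^*) y. Since this holds for all x, y, we must have A^* = A^T. Therefore
A^* =
[[-3, -3],
 [-2, 1],
 [-3, 1]].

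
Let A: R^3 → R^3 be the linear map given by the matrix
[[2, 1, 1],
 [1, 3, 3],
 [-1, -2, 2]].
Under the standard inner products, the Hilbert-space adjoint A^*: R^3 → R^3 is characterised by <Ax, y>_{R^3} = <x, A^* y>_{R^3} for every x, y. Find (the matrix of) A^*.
A^* = A^T =
[[2, 1, -1],
 [1, 3, -2],
 [1, 3, 2]]

For real matrices with standard dot products, the defining identity <Ax, y> = <x, A^* y> gives (Ax)^T y = x^T (A^*) y, i.e. x^T A^T y = x^T (A^*) y. Since this holds for all x, y, we must have A^* = A^T. Therefore
A^* =
[[2, 1, -1],
 [1, 3, -2],
 [1, 3, 2]].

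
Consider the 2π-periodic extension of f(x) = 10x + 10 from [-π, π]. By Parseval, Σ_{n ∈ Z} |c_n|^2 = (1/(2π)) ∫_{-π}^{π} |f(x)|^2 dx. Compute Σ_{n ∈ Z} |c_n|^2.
Σ |c_n|^2 = 100π^2/3 + 100

Expand and integrate term by term over [-π, π]:
  ∫ (10x)^2 dx = 100·(2π^3/3); ∫ 2·10·(10)·x dx = 0 (odd integrand); ∫ 10^2 dx = 100·2π.
So (1/(2π)) ∫_{-π}^{π} (10x + 10)^2 dx = 100π^2/3 + 100 = 100π^2/3 + 100.
Parseval ⇒ Σ |c_n|^2 = 100π^2/3 + 100.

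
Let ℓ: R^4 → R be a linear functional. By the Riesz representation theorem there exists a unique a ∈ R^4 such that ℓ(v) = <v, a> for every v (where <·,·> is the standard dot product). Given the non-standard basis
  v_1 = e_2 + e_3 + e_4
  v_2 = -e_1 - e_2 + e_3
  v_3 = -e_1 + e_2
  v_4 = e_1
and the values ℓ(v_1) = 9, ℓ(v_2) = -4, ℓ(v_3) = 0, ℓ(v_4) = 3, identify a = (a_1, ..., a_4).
a = (3, 3, 2, 4)

Write a = (a_1, ..., a_4) in the standard basis. For each basis vector v_i, ℓ(v_i) = <v_i, a> is a linear equation in the a_j's. Collect the n equations into a matrix system V a = ℓ, where row i of V is v_i (expressed in the standard basis). Since V is invertible (lower-triangular with 1s on the diagonal, up to permutation), solve by back-substitution:
  V =
[[0, 1, 1, 1],
 [-1, -1, 1, 0],
 [-1, 1, 0, 0],
 [1, 0, 0, 0]]
  V a = (9, -4, 0, 3)
Solving gives a = (3, 3, 2, 4).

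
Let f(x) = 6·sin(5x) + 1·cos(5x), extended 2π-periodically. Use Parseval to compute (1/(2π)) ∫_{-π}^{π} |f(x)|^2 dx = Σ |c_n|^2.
Σ |c_n|^2 = 37/2

Expand |f|^2 and use orthogonality of {sin(nx), cos(mx)} on [-π, π]:
  ∫_{-π}^{π} sin(nx)^2 dx = π, ∫ cos(mx)^2 dx = π, and cross terms integrate to 0.
So ∫_{-π}^{π} f(x)^2 dx = 6^2 · π + 1^2 · π = (36 + 1)π.
Divide by 2π: (36 + 1)/2 = 37/2.
By Parseval, this equals Σ |c_n|^2.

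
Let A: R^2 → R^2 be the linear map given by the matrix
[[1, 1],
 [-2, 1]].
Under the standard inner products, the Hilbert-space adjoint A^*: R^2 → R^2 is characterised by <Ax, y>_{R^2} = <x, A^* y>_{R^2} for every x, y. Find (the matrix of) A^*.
A^* = A^T =
[[1, -2],
 [1, 1]]

For real matrices with standard dot products, the defining identity <Ax, y> = <x, A^* y> gives (Ax)^T y = x^T (A^*) y, i.e. x^T A^T y = x^T (A^*) y. Since this holds for all x, y, we must have A^* = A^T. Therefore
A^* =
[[1, -2],
 [1, 1]].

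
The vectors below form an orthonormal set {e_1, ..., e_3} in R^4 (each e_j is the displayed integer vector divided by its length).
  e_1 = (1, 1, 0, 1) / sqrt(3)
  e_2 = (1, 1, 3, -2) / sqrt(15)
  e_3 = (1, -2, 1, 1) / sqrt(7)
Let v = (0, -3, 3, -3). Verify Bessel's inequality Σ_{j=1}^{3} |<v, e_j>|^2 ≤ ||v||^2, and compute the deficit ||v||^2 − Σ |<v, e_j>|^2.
Σ |<v, e_j>|^2 = 936/35; ||v||^2 = 27; deficit = 9/35

Write each e_j = u_j / sqrt(<u_j, u_j>) where u_j is the displayed integer vector. Then <v, e_j> = <v, u_j> / sqrt(<u_j, u_j>), so |<v, e_j>|^2 = <v, u_j>^2 / <u_j, u_j>.
Coefficients: <v, e_1> = -6/sqrt(3), <v, e_2> = 12/sqrt(15), <v, e_3> = 6/sqrt(7).
Square and sum: Σ |<v, e_j>|^2 = 936/35.
Compute ||v||^2 = v·v = 27.
Deficit = 27 − 936/35 = 9/35 ≥ 0, confirming Bessel's inequality. (The deficit equals ||v − Σ <v,e_j> e_j||^2, the squared distance from v to span{e_j}.)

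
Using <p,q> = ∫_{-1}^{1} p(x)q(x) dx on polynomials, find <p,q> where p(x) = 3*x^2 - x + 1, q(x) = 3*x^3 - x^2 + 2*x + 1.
<p,q> = -2/5

Expand the product: p(x)·q(x) = 9*x^5 - 6*x^4 + 10*x^3 + x + 1.
∫_{-1}^{1} of each monomial x^k gives [2/(k+1) if k even, 0 if k odd]. Integrating term-by-term (or equivalently evaluating the antiderivative F(x) = 3*x^6/2 - 6*x^5/5 + 5*x^4/2 + x^2/2 + x at the endpoints):
  F(1) − F(−1) = 43/10 − (47/10) = -2/5.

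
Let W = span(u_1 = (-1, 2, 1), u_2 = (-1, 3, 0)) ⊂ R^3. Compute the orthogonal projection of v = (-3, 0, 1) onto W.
proj_W(v) = (-9/11, 8/11, 19/11)

Set up U = [u_1 | ... | u_2] ∈ R^(3×2). The projector onto W = col(U) is P = U (U^T U)^(-1) U^T.
Compute U^T U =
  [6, 7]
  [7, 10],
and U^T v = (4, 3).
Solve U^T U · c = U^T v for the coefficients: c = (19/11, -10/11). The projection is proj_W(v) = U c.
Check: (v - proj_W(v)) · u_1 = 0  (should be 0).
Check: (v - proj_W(v)) · u_2 = 0  (should be 0).
Result: proj_W(v) = (-9/11, 8/11, 19/11).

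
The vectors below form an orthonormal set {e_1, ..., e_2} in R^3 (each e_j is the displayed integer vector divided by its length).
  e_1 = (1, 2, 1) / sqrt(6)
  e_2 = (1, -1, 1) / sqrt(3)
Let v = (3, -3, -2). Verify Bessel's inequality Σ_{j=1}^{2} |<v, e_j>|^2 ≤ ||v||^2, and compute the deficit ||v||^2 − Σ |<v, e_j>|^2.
Σ |<v, e_j>|^2 = 19/2; ||v||^2 = 22; deficit = 25/2

Write each e_j = u_j / sqrt(<u_j, u_j>) where u_j is the displayed integer vector. Then <v, e_j> = <v, u_j> / sqrt(<u_j, u_j>), so |<v, e_j>|^2 = <v, u_j>^2 / <u_j, u_j>.
Coefficients: <v, e_1> = -5/sqrt(6), <v, e_2> = 4/sqrt(3).
Square and sum: Σ |<v, e_j>|^2 = 19/2.
Compute ||v||^2 = v·v = 22.
Deficit = 22 − 19/2 = 25/2 ≥ 0, confirming Bessel's inequality. (The deficit equals ||v − Σ <v,e_j> e_j||^2, the squared distance from v to span{e_j}.)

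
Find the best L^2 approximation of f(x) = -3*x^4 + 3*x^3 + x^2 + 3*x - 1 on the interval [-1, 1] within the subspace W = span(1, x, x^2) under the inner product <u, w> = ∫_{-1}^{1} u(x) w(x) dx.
g(x) = -11*x^2/7 + 24*x/5 - 26/35

The best approximation g ∈ W is the orthogonal projection of f onto W. Writing g = a_0 + a_1 x + a_2 x^2, the coefficients solve the normal equations G · a = b where
  G_{ij} = <φ_i, φ_j> and b_i = <f, φ_i>, with φ_0 = 1, φ_1 = x, φ_2 = x^2.
G =
  [2, 0, 2/3]
  [0, 2/3, 0]
  [2/3, 0, 2/5],
b = (-38/15, 16/5, -118/105).
Solving gives a_0 = -26/35, a_1 = 24/5, a_2 = -11/7, so
  g(x) = -11*x^2/7 + 24*x/5 - 26/35.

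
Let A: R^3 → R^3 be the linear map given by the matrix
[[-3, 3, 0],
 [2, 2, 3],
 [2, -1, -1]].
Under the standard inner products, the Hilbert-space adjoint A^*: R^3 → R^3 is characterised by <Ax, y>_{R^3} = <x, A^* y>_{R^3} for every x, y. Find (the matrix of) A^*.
A^* = A^T =
[[-3, 2, 2],
 [3, 2, -1],
 [0, 3, -1]]

For real matrices with standard dot products, the defining identity <Ax, y> = <x, A^* y> gives (Ax)^T y = x^T (A^*) y, i.e. x^T A^T y = x^T (A^*) y. Since this holds for all x, y, we must have A^* = A^T. Therefore
A^* =
[[-3, 2, 2],
 [3, 2, -1],
 [0, 3, -1]].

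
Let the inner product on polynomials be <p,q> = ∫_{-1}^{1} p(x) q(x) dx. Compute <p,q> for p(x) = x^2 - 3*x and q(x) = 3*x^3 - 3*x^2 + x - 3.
<p,q> = -44/5

Expand the product: p(x)·q(x) = 3*x^5 - 12*x^4 + 10*x^3 - 6*x^2 + 9*x.
∫_{-1}^{1} of each monomial x^k gives [2/(k+1) if k even, 0 if k odd]. Integrating term-by-term (or equivalently evaluating the antiderivative F(x) = x^6/2 - 12*x^5/5 + 5*x^4/2 - 2*x^3 + 9*x^2/2 at the endpoints):
  F(1) − F(−1) = 31/10 − (119/10) = -44/5.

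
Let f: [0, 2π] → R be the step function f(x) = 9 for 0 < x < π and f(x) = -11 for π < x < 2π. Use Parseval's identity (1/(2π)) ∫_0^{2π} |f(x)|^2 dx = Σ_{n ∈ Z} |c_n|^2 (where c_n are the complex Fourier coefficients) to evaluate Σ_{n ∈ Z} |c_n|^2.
Σ |c_n|^2 = 101

Parseval equates the L^2 energy of f (normalised by 1/(2π)) with the ℓ^2 sum of its Fourier coefficients: (1/(2π)) ∫_0^{2π} |f|^2 = Σ |c_n|^2.
Compute the left side: (1/(2π)) [∫_0^π 9^2 dx + ∫_π^{2π} (-11)^2 dx] = (1/(2π)) · (81π + 121π) = (81 + 121)/2 = 101.
So Σ_{n ∈ Z} |c_n|^2 = 101.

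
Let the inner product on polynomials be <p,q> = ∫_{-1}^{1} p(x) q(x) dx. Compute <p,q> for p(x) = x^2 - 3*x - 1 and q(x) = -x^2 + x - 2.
<p,q> = 14/15

Expand the product: p(x)·q(x) = -x^4 + 4*x^3 - 4*x^2 + 5*x + 2.
∫_{-1}^{1} of each monomial x^k gives [2/(k+1) if k even, 0 if k odd]. Integrating term-by-term (or equivalently evaluating the antiderivative F(x) = -x^5/5 + x^4 - 4*x^3/3 + 5*x^2/2 + 2*x at the endpoints):
  F(1) − F(−1) = 119/30 − (91/30) = 14/15.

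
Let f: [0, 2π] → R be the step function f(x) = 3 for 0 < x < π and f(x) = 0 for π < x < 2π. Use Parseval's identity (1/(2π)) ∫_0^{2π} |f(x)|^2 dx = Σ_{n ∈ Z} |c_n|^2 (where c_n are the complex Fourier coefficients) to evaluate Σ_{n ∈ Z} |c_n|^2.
Σ |c_n|^2 = 9/2

Parseval equates the L^2 energy of f (normalised by 1/(2π)) with the ℓ^2 sum of its Fourier coefficients: (1/(2π)) ∫_0^{2π} |f|^2 = Σ |c_n|^2.
Compute the left side: (1/(2π)) [∫_0^π 3^2 dx + ∫_π^{2π} 0^2 dx] = (1/(2π)) · (9π + 0π) = (9 + 0)/2 = 9/2.
So Σ_{n ∈ Z} |c_n|^2 = 9/2.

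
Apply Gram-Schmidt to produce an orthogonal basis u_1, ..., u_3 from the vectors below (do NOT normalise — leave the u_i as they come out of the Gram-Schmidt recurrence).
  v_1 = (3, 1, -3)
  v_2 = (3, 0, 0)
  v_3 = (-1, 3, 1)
Orthogonal basis:
  u_1 = (3, 1, -3)
  u_2 = (30/19, -9/19, 27/19)
  u_3 = (0, 3, 1)

Apply the Gram-Schmidt recurrence
  u_1 = v_1
  u_i = v_i − Σ_{j<i} ((v_i · u_j) / (u_j · u_j)) · u_j.

Step by step this gives:
  u_1 = (3, 1, -3)
  u_2 = (30/19, -9/19, 27/19)
  u_3 = (0, 3, 1)

Orthogonality check:
  u_2 · u_1 = 0 (should be 0)
  u_3 · u_1 = 0 (should be 0)
  u_3 · u_2 = 0 (should be 0)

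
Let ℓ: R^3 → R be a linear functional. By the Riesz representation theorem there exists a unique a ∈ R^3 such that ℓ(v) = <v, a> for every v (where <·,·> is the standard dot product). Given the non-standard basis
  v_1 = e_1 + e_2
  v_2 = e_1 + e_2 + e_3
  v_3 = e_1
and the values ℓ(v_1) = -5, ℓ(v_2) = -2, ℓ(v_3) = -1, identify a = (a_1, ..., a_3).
a = (-1, -4, 3)

Write a = (a_1, ..., a_3) in the standard basis. For each basis vector v_i, ℓ(v_i) = <v_i, a> is a linear equation in the a_j's. Collect the n equations into a matrix system V a = ℓ, where row i of V is v_i (expressed in the standard basis). Since V is invertible (lower-triangular with 1s on the diagonal, up to permutation), solve by back-substitution:
  V =
[[1, 1, 0],
 [1, 1, 1],
 [1, 0, 0]]
  V a = (-5, -2, -1)
Solving gives a = (-1, -4, 3).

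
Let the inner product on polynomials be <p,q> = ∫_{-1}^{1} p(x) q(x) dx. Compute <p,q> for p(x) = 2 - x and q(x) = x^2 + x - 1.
<p,q> = -10/3

Expand the product: p(x)·q(x) = -x^3 + x^2 + 3*x - 2.
∫_{-1}^{1} of each monomial x^k gives [2/(k+1) if k even, 0 if k odd]. Integrating term-by-term (or equivalently evaluating the antiderivative F(x) = -x^4/4 + x^3/3 + 3*x^2/2 - 2*x at the endpoints):
  F(1) − F(−1) = -5/12 − (35/12) = -10/3.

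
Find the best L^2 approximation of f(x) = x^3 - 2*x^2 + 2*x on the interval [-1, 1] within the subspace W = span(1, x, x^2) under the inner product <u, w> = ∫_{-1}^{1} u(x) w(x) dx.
g(x) = -2*x^2 + 13*x/5

The best approximation g ∈ W is the orthogonal projection of f onto W. Writing g = a_0 + a_1 x + a_2 x^2, the coefficients solve the normal equations G · a = b where
  G_{ij} = <φ_i, φ_j> and b_i = <f, φ_i>, with φ_0 = 1, φ_1 = x, φ_2 = x^2.
G =
  [2, 0, 2/3]
  [0, 2/3, 0]
  [2/3, 0, 2/5],
b = (-4/3, 26/15, -4/5).
Solving gives a_0 = 0, a_1 = 13/5, a_2 = -2, so
  g(x) = -2*x^2 + 13*x/5.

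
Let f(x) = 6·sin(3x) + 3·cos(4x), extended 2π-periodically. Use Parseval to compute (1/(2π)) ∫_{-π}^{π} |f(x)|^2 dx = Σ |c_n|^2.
Σ |c_n|^2 = 45/2

Expand |f|^2 and use orthogonality of {sin(nx), cos(mx)} on [-π, π]:
  ∫_{-π}^{π} sin(nx)^2 dx = π, ∫ cos(mx)^2 dx = π, and cross terms integrate to 0.
So ∫_{-π}^{π} f(x)^2 dx = 6^2 · π + 3^2 · π = (36 + 9)π.
Divide by 2π: (36 + 9)/2 = 45/2.
By Parseval, this equals Σ |c_n|^2.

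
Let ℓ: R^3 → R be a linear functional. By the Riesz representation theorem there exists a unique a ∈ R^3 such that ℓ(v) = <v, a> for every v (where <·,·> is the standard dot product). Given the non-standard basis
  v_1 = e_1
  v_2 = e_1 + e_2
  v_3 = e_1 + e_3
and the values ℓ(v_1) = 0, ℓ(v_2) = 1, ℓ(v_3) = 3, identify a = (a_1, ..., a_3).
a = (0, 1, 3)

Write a = (a_1, ..., a_3) in the standard basis. For each basis vector v_i, ℓ(v_i) = <v_i, a> is a linear equation in the a_j's. Collect the n equations into a matrix system V a = ℓ, where row i of V is v_i (expressed in the standard basis). Since V is invertible (lower-triangular with 1s on the diagonal, up to permutation), solve by back-substitution:
  V =
[[1, 0, 0],
 [1, 1, 0],
 [1, 0, 1]]
  V a = (0, 1, 3)
Solving gives a = (0, 1, 3).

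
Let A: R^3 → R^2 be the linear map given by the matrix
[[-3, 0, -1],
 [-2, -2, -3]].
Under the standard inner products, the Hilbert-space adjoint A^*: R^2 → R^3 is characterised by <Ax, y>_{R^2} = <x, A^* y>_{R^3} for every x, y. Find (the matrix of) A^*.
A^* = A^T =
[[-3, -2],
 [0, -2],
 [-1, -3]]

For real matrices with standard dot products, the defining identity <Ax, y> = <x, A^* y> gives (Ax)^T y = x^T (A^*) y, i.e. x^T A^T y = x^T (A^*) y. Since this holds for all x, y, we must have A^* = A^T. Therefore
A^* =
[[-3, -2],
 [0, -2],
 [-1, -3]].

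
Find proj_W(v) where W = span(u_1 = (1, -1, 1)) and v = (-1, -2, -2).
proj_W(v) = (-1/3, 1/3, -1/3)

Set up U = [u_1 | ... | u_1] ∈ R^(3×1). The projector onto W = col(U) is P = U (U^T U)^(-1) U^T.
Compute U^T U =
  [3],
and U^T v = (-1).
Solve U^T U · c = U^T v for the coefficients: c = (-1/3). The projection is proj_W(v) = U c.
Check: (v - proj_W(v)) · u_1 = 0  (should be 0).
Result: proj_W(v) = (-1/3, 1/3, -1/3).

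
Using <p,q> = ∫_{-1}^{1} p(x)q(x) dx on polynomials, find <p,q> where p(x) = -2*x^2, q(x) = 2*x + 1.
<p,q> = -4/3

Expand the product: p(x)·q(x) = -4*x^3 - 2*x^2.
∫_{-1}^{1} of each monomial x^k gives [2/(k+1) if k even, 0 if k odd]. Integrating term-by-term (or equivalently evaluating the antiderivative F(x) = -x^4 - 2*x^3/3 at the endpoints):
  F(1) − F(−1) = -5/3 − (-1/3) = -4/3.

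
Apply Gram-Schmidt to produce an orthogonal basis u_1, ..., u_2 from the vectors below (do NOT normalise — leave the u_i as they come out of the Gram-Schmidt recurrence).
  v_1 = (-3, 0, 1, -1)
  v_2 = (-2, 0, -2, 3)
Orthogonal basis:
  u_1 = (-3, 0, 1, -1)
  u_2 = (-19/11, 0, -23/11, 34/11)

Apply the Gram-Schmidt recurrence
  u_1 = v_1
  u_i = v_i − Σ_{j<i} ((v_i · u_j) / (u_j · u_j)) · u_j.

Step by step this gives:
  u_1 = (-3, 0, 1, -1)
  u_2 = (-19/11, 0, -23/11, 34/11)

Orthogonality check:
  u_2 · u_1 = 0 (should be 0)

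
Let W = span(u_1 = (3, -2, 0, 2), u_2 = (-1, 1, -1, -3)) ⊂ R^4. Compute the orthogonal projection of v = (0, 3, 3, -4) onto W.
proj_W(v) = (-158/83, 122/83, -50/83, -222/83)

Set up U = [u_1 | ... | u_2] ∈ R^(4×2). The projector onto W = col(U) is P = U (U^T U)^(-1) U^T.
Compute U^T U =
  [17, -11]
  [-11, 12],
and U^T v = (-14, 12).
Solve U^T U · c = U^T v for the coefficients: c = (-36/83, 50/83). The projection is proj_W(v) = U c.
Check: (v - proj_W(v)) · u_1 = 0  (should be 0).
Check: (v - proj_W(v)) · u_2 = 0  (should be 0).
Result: proj_W(v) = (-158/83, 122/83, -50/83, -222/83).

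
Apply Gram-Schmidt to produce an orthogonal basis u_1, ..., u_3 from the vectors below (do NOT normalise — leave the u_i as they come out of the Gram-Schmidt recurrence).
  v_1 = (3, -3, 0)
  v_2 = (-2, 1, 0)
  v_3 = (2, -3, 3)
Orthogonal basis:
  u_1 = (3, -3, 0)
  u_2 = (-1/2, -1/2, 0)
  u_3 = (0, 0, 3)

Apply the Gram-Schmidt recurrence
  u_1 = v_1
  u_i = v_i − Σ_{j<i} ((v_i · u_j) / (u_j · u_j)) · u_j.

Step by step this gives:
  u_1 = (3, -3, 0)
  u_2 = (-1/2, -1/2, 0)
  u_3 = (0, 0, 3)

Orthogonality check:
  u_2 · u_1 = 0 (should be 0)
  u_3 · u_1 = 0 (should be 0)
  u_3 · u_2 = 0 (should be 0)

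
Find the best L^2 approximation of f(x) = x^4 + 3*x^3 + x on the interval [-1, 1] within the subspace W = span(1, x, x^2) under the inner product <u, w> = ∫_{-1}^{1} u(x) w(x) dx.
g(x) = 6*x^2/7 + 14*x/5 - 3/35

The best approximation g ∈ W is the orthogonal projection of f onto W. Writing g = a_0 + a_1 x + a_2 x^2, the coefficients solve the normal equations G · a = b where
  G_{ij} = <φ_i, φ_j> and b_i = <f, φ_i>, with φ_0 = 1, φ_1 = x, φ_2 = x^2.
G =
  [2, 0, 2/3]
  [0, 2/3, 0]
  [2/3, 0, 2/5],
b = (2/5, 28/15, 2/7).
Solving gives a_0 = -3/35, a_1 = 14/5, a_2 = 6/7, so
  g(x) = 6*x^2/7 + 14*x/5 - 3/35.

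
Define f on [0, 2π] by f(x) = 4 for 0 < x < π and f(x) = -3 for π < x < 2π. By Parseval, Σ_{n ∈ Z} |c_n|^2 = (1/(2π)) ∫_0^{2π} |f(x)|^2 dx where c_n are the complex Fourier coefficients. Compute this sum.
Σ |c_n|^2 = 25/2

Parseval equates the L^2 energy of f (normalised by 1/(2π)) with the ℓ^2 sum of its Fourier coefficients: (1/(2π)) ∫_0^{2π} |f|^2 = Σ |c_n|^2.
Compute the left side: (1/(2π)) [∫_0^π 4^2 dx + ∫_π^{2π} (-3)^2 dx] = (1/(2π)) · (16π + 9π) = (16 + 9)/2 = 25/2.
So Σ_{n ∈ Z} |c_n|^2 = 25/2.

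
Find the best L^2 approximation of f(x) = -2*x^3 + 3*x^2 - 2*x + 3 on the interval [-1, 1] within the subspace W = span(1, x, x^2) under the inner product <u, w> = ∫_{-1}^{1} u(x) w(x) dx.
g(x) = 3*x^2 - 16*x/5 + 3

The best approximation g ∈ W is the orthogonal projection of f onto W. Writing g = a_0 + a_1 x + a_2 x^2, the coefficients solve the normal equations G · a = b where
  G_{ij} = <φ_i, φ_j> and b_i = <f, φ_i>, with φ_0 = 1, φ_1 = x, φ_2 = x^2.
G =
  [2, 0, 2/3]
  [0, 2/3, 0]
  [2/3, 0, 2/5],
b = (8, -32/15, 16/5).
Solving gives a_0 = 3, a_1 = -16/5, a_2 = 3, so
  g(x) = 3*x^2 - 16*x/5 + 3.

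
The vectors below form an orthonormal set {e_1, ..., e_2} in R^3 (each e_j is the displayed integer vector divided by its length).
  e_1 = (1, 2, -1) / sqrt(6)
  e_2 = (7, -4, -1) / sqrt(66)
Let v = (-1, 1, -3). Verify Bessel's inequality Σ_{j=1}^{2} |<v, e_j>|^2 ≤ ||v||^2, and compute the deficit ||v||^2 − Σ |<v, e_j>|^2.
Σ |<v, e_j>|^2 = 40/11; ||v||^2 = 11; deficit = 81/11

Write each e_j = u_j / sqrt(<u_j, u_j>) where u_j is the displayed integer vector. Then <v, e_j> = <v, u_j> / sqrt(<u_j, u_j>), so |<v, e_j>|^2 = <v, u_j>^2 / <u_j, u_j>.
Coefficients: <v, e_1> = 4/sqrt(6), <v, e_2> = -8/sqrt(66).
Square and sum: Σ |<v, e_j>|^2 = 40/11.
Compute ||v||^2 = v·v = 11.
Deficit = 11 − 40/11 = 81/11 ≥ 0, confirming Bessel's inequality. (The deficit equals ||v − Σ <v,e_j> e_j||^2, the squared distance from v to span{e_j}.)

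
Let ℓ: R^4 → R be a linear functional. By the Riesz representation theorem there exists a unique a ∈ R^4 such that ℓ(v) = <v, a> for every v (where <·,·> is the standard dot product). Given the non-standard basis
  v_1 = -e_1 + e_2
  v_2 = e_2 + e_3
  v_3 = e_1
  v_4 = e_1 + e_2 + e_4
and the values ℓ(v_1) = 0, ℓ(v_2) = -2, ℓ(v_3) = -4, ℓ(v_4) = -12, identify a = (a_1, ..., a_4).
a = (-4, -4, 2, -4)

Write a = (a_1, ..., a_4) in the standard basis. For each basis vector v_i, ℓ(v_i) = <v_i, a> is a linear equation in the a_j's. Collect the n equations into a matrix system V a = ℓ, where row i of V is v_i (expressed in the standard basis). Since V is invertible (lower-triangular with 1s on the diagonal, up to permutation), solve by back-substitution:
  V =
[[-1, 1, 0, 0],
 [0, 1, 1, 0],
 [1, 0, 0, 0],
 [1, 1, 0, 1]]
  V a = (0, -2, -4, -12)
Solving gives a = (-4, -4, 2, -4).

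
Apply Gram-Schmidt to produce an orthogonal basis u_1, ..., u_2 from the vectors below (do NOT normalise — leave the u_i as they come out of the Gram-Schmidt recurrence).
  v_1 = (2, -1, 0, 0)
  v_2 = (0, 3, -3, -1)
Orthogonal basis:
  u_1 = (2, -1, 0, 0)
  u_2 = (6/5, 12/5, -3, -1)

Apply the Gram-Schmidt recurrence
  u_1 = v_1
  u_i = v_i − Σ_{j<i} ((v_i · u_j) / (u_j · u_j)) · u_j.

Step by step this gives:
  u_1 = (2, -1, 0, 0)
  u_2 = (6/5, 12/5, -3, -1)

Orthogonality check:
  u_2 · u_1 = 0 (should be 0)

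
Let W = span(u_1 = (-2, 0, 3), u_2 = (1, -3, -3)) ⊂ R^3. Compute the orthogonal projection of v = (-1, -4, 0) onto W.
proj_W(v) = (-17/14, -55/14, -1/7)

Set up U = [u_1 | ... | u_2] ∈ R^(3×2). The projector onto W = col(U) is P = U (U^T U)^(-1) U^T.
Compute U^T U =
  [13, -11]
  [-11, 19],
and U^T v = (2, 11).
Solve U^T U · c = U^T v for the coefficients: c = (53/42, 55/42). The projection is proj_W(v) = U c.
Check: (v - proj_W(v)) · u_1 = 0  (should be 0).
Check: (v - proj_W(v)) · u_2 = 0  (should be 0).
Result: proj_W(v) = (-17/14, -55/14, -1/7).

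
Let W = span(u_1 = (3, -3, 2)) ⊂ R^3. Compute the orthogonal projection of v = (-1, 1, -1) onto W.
proj_W(v) = (-12/11, 12/11, -8/11)

Set up U = [u_1 | ... | u_1] ∈ R^(3×1). The projector onto W = col(U) is P = U (U^T U)^(-1) U^T.
Compute U^T U =
  [22],
and U^T v = (-8).
Solve U^T U · c = U^T v for the coefficients: c = (-4/11). The projection is proj_W(v) = U c.
Check: (v - proj_W(v)) · u_1 = 0  (should be 0).
Result: proj_W(v) = (-12/11, 12/11, -8/11).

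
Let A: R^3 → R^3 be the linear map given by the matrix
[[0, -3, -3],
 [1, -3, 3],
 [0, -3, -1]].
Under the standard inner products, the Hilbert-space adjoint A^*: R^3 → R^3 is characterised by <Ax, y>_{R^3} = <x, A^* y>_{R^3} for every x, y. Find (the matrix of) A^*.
A^* = A^T =
[[0, 1, 0],
 [-3, -3, -3],
 [-3, 3, -1]]

For real matrices with standard dot products, the defining identity <Ax, y> = <x, A^* y> gives (Ax)^T y = x^T (A^*) y, i.e. x^T A^T y = x^T (A^*) y. Since this holds for all x, y, we must have A^* = A^T. Therefore
A^* =
[[0, 1, 0],
 [-3, -3, -3],
 [-3, 3, -1]].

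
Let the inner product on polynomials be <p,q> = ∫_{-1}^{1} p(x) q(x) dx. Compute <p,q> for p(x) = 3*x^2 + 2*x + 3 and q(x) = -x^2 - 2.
<p,q> = -96/5

Expand the product: p(x)·q(x) = -3*x^4 - 2*x^3 - 9*x^2 - 4*x - 6.
∫_{-1}^{1} of each monomial x^k gives [2/(k+1) if k even, 0 if k odd]. Integrating term-by-term (or equivalently evaluating the antiderivative F(x) = -3*x^5/5 - x^4/2 - 3*x^3 - 2*x^2 - 6*x at the endpoints):
  F(1) − F(−1) = -121/10 − (71/10) = -96/5.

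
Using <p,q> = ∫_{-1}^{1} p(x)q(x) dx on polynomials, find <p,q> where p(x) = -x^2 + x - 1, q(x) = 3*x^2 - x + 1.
<p,q> = -98/15

Expand the product: p(x)·q(x) = -3*x^4 + 4*x^3 - 5*x^2 + 2*x - 1.
∫_{-1}^{1} of each monomial x^k gives [2/(k+1) if k even, 0 if k odd]. Integrating term-by-term (or equivalently evaluating the antiderivative F(x) = -3*x^5/5 + x^4 - 5*x^3/3 + x^2 - x at the endpoints):
  F(1) − F(−1) = -19/15 − (79/15) = -98/15.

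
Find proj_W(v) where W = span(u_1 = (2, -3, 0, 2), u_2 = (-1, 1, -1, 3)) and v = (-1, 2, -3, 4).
proj_W(v) = (-342/203, 360/203, -306/203, 126/29)

Set up U = [u_1 | ... | u_2] ∈ R^(4×2). The projector onto W = col(U) is P = U (U^T U)^(-1) U^T.
Compute U^T U =
  [17, 1]
  [1, 12],
and U^T v = (0, 18).
Solve U^T U · c = U^T v for the coefficients: c = (-18/203, 306/203). The projection is proj_W(v) = U c.
Check: (v - proj_W(v)) · u_1 = 0  (should be 0).
Check: (v - proj_W(v)) · u_2 = 0  (should be 0).
Result: proj_W(v) = (-342/203, 360/203, -306/203, 126/29).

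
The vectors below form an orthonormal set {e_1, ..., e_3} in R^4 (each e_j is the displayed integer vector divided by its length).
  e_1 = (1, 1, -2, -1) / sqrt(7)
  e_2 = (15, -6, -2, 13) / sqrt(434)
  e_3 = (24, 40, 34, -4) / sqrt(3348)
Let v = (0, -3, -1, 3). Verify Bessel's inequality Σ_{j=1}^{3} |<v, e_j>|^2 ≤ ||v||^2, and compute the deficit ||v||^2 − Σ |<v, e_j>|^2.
Σ |<v, e_j>|^2 = 1001/54; ||v||^2 = 19; deficit = 25/54

Write each e_j = u_j / sqrt(<u_j, u_j>) where u_j is the displayed integer vector. Then <v, e_j> = <v, u_j> / sqrt(<u_j, u_j>), so |<v, e_j>|^2 = <v, u_j>^2 / <u_j, u_j>.
Coefficients: <v, e_1> = -4/sqrt(7), <v, e_2> = 59/sqrt(434), <v, e_3> = -166/sqrt(3348).
Square and sum: Σ |<v, e_j>|^2 = 1001/54.
Compute ||v||^2 = v·v = 19.
Deficit = 19 − 1001/54 = 25/54 ≥ 0, confirming Bessel's inequality. (The deficit equals ||v − Σ <v,e_j> e_j||^2, the squared distance from v to span{e_j}.)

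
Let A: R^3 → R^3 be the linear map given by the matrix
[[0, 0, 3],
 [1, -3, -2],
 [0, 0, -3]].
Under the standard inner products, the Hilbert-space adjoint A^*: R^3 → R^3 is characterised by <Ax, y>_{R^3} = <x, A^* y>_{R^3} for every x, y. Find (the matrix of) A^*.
A^* = A^T =
[[0, 1, 0],
 [0, -3, 0],
 [3, -2, -3]]

For real matrices with standard dot products, the defining identity <Ax, y> = <x, A^* y> gives (Ax)^T y = x^T (A^*) y, i.e. x^T A^T y = x^T (A^*) y. Since this holds for all x, y, we must have A^* = A^T. Therefore
A^* =
[[0, 1, 0],
 [0, -3, 0],
 [3, -2, -3]].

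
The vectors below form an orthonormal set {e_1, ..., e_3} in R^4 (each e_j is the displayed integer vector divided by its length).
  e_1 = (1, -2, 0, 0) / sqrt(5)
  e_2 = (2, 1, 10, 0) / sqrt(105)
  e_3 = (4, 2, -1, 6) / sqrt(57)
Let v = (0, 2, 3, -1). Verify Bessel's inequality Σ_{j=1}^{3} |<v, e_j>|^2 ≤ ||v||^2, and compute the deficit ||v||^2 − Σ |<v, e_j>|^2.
Σ |<v, e_j>|^2 = 1781/133; ||v||^2 = 14; deficit = 81/133

Write each e_j = u_j / sqrt(<u_j, u_j>) where u_j is the displayed integer vector. Then <v, e_j> = <v, u_j> / sqrt(<u_j, u_j>), so |<v, e_j>|^2 = <v, u_j>^2 / <u_j, u_j>.
Coefficients: <v, e_1> = -4/sqrt(5), <v, e_2> = 32/sqrt(105), <v, e_3> = -5/sqrt(57).
Square and sum: Σ |<v, e_j>|^2 = 1781/133.
Compute ||v||^2 = v·v = 14.
Deficit = 14 − 1781/133 = 81/133 ≥ 0, confirming Bessel's inequality. (The deficit equals ||v − Σ <v,e_j> e_j||^2, the squared distance from v to span{e_j}.)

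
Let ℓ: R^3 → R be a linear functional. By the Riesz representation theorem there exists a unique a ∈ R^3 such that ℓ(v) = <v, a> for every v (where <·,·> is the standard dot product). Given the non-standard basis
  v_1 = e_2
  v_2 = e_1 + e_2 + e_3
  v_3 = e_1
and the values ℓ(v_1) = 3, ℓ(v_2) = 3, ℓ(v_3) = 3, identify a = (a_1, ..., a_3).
a = (3, 3, -3)

Write a = (a_1, ..., a_3) in the standard basis. For each basis vector v_i, ℓ(v_i) = <v_i, a> is a linear equation in the a_j's. Collect the n equations into a matrix system V a = ℓ, where row i of V is v_i (expressed in the standard basis). Since V is invertible (lower-triangular with 1s on the diagonal, up to permutation), solve by back-substitution:
  V =
[[0, 1, 0],
 [1, 1, 1],
 [1, 0, 0]]
  V a = (3, 3, 3)
Solving gives a = (3, 3, -3).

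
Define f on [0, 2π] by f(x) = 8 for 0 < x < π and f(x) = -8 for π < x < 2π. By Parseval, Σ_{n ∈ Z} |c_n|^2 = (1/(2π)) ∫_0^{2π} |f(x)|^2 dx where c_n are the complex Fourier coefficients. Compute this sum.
Σ |c_n|^2 = 64

Parseval equates the L^2 energy of f (normalised by 1/(2π)) with the ℓ^2 sum of its Fourier coefficients: (1/(2π)) ∫_0^{2π} |f|^2 = Σ |c_n|^2.
Compute the left side: (1/(2π)) [∫_0^π 8^2 dx + ∫_π^{2π} (-8)^2 dx] = (1/(2π)) · (64π + 64π) = (64 + 64)/2 = 64.
So Σ_{n ∈ Z} |c_n|^2 = 64.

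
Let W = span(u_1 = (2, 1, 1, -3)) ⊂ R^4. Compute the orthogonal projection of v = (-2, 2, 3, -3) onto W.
proj_W(v) = (4/3, 2/3, 2/3, -2)

Set up U = [u_1 | ... | u_1] ∈ R^(4×1). The projector onto W = col(U) is P = U (U^T U)^(-1) U^T.
Compute U^T U =
  [15],
and U^T v = (10).
Solve U^T U · c = U^T v for the coefficients: c = (2/3). The projection is proj_W(v) = U c.
Check: (v - proj_W(v)) · u_1 = 0  (should be 0).
Result: proj_W(v) = (4/3, 2/3, 2/3, -2).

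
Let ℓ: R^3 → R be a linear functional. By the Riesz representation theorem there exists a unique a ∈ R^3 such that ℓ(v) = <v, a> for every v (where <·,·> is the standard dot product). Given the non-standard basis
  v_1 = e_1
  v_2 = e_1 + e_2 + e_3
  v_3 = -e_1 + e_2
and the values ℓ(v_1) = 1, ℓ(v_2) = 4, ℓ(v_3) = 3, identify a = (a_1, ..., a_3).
a = (1, 4, -1)

Write a = (a_1, ..., a_3) in the standard basis. For each basis vector v_i, ℓ(v_i) = <v_i, a> is a linear equation in the a_j's. Collect the n equations into a matrix system V a = ℓ, where row i of V is v_i (expressed in the standard basis). Since V is invertible (lower-triangular with 1s on the diagonal, up to permutation), solve by back-substitution:
  V =
[[1, 0, 0],
 [1, 1, 1],
 [-1, 1, 0]]
  V a = (1, 4, 3)
Solving gives a = (1, 4, -1).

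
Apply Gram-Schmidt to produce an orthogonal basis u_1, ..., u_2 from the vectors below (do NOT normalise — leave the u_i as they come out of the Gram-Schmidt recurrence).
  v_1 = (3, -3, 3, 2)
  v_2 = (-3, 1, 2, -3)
Orthogonal basis:
  u_1 = (3, -3, 3, 2)
  u_2 = (-57/31, -5/31, 98/31, -69/31)

Apply the Gram-Schmidt recurrence
  u_1 = v_1
  u_i = v_i − Σ_{j<i} ((v_i · u_j) / (u_j · u_j)) · u_j.

Step by step this gives:
  u_1 = (3, -3, 3, 2)
  u_2 = (-57/31, -5/31, 98/31, -69/31)

Orthogonality check:
  u_2 · u_1 = 0 (should be 0)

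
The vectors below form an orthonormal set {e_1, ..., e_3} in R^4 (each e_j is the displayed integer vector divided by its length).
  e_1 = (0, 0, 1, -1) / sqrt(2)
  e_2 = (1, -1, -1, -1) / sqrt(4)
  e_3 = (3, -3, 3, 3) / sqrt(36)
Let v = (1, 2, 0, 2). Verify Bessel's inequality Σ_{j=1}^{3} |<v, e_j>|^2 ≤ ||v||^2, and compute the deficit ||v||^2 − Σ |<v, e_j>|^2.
Σ |<v, e_j>|^2 = 9/2; ||v||^2 = 9; deficit = 9/2

Write each e_j = u_j / sqrt(<u_j, u_j>) where u_j is the displayed integer vector. Then <v, e_j> = <v, u_j> / sqrt(<u_j, u_j>), so |<v, e_j>|^2 = <v, u_j>^2 / <u_j, u_j>.
Coefficients: <v, e_1> = -2/sqrt(2), <v, e_2> = -3/sqrt(4), <v, e_3> = 3/sqrt(36).
Square and sum: Σ |<v, e_j>|^2 = 9/2.
Compute ||v||^2 = v·v = 9.
Deficit = 9 − 9/2 = 9/2 ≥ 0, confirming Bessel's inequality. (The deficit equals ||v − Σ <v,e_j> e_j||^2, the squared distance from v to span{e_j}.)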